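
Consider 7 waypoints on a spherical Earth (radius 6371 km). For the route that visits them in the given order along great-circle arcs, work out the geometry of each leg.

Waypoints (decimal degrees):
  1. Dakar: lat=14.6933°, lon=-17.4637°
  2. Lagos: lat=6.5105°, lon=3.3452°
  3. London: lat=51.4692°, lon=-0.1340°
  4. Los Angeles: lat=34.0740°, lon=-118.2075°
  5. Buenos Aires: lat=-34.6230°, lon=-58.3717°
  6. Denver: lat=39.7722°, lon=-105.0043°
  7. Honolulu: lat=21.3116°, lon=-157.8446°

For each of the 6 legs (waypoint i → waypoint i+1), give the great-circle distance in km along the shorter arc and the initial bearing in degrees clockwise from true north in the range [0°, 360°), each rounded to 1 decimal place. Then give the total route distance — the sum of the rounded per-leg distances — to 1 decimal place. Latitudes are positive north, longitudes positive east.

Leg 1: φ1=0.2564465, φ2=0.1136297, Δφ=-0.1428168, Δλ=0.3631838 rad; a=sin²(Δφ/2)+cosφ1·cosφ2·sin²(Δλ/2)=0.0364352085; c=2·atan2(√a, √(1-a))=0.384117286; dist=6371·c=2447.211 ≈ 2447.2 km; running total=2447.2 km
Leg 1 bearing: y=sinΔλ·cosφ2=0.35296118, x=cosφ1·sinφ2-sinφ1·cosφ2·cosΔλ=-0.12589337; θ=atan2(y, x)=109.6302° ≈ 109.6°
Leg 2: φ1=0.1136297, φ2=0.8983070, Δφ=0.7846773, Δλ=-0.0607235 rad; a=sin²(Δφ/2)+cosφ1·cosφ2·sin²(Δλ/2)=0.1467622180; c=2·atan2(√a, √(1-a))=0.786290441; dist=6371·c=5009.456 ≈ 5009.5 km; running total=7456.7 km
Leg 2 bearing: y=sinΔλ·cosφ2=-0.03780356, x=cosφ1·sinφ2-sinφ1·cosφ2·cosΔλ=0.70672708; θ=atan2(y, x)=-3.0619° <0 so +360° → 356.9381° ≈ 356.9°
Leg 3: φ1=0.8983070, φ2=0.5947035, Δφ=-0.3036035, Δλ=-2.0607713 rad; a=sin²(Δφ/2)+cosφ1·cosφ2·sin²(Δλ/2)=0.4022730984; c=2·atan2(√a, √(1-a))=1.374076170; dist=6371·c=8754.239 ≈ 8754.2 km; running total=16210.9 km
Leg 3 bearing: y=sinΔλ·cosφ2=-0.73085898, x=cosφ1·sinφ2-sinφ1·cosφ2·cosΔλ=0.65394415; θ=atan2(y, x)=-48.1791° <0 so +360° → 311.8209° ≈ 311.8°
Leg 4: φ1=0.5947035, φ2=-0.6042853, Δφ=-1.1989888, Δλ=1.0443317 rad; a=sin²(Δφ/2)+cosφ1·cosφ2·sin²(Δλ/2)=0.4879115988; c=2·atan2(√a, √(1-a))=1.546617168; dist=6371·c=9853.498 ≈ 9853.5 km; running total=26064.4 km
Leg 4 bearing: y=sinΔλ·cosφ2=0.71147746, x=cosφ1·sinφ2-sinφ1·cosφ2·cosΔλ=-0.70229289; θ=atan2(y, x)=134.6278° ≈ 134.6°
Leg 5: φ1=-0.6042853, φ2=0.6941558, Δφ=1.2984412, Δλ=-0.8138924 rad; a=sin²(Δφ/2)+cosφ1·cosφ2·sin²(Δλ/2)=0.4645863429; c=2·atan2(√a, √(1-a))=1.499909661; dist=6371·c=9555.924 ≈ 9555.9 km; running total=35620.3 km
Leg 5 bearing: y=sinΔλ·cosφ2=-0.55874133, x=cosφ1·sinφ2-sinφ1·cosφ2·cosΔλ=0.82631206; θ=atan2(y, x)=-34.0660° <0 so +360° → 325.9340° ≈ 325.9°
Leg 6: φ1=0.6941558, φ2=0.3719576, Δφ=-0.3221983, Δλ=-0.9222372 rad; a=sin²(Δφ/2)+cosφ1·cosφ2·sin²(Δλ/2)=0.1674904070; c=2·atan2(√a, √(1-a))=0.843276819; dist=6371·c=5372.517 ≈ 5372.5 km; running total=40992.8 km
Leg 6 bearing: y=sinΔλ·cosφ2=-0.74245733, x=cosφ1·sinφ2-sinφ1·cosφ2·cosΔλ=-0.08066343; θ=atan2(y, x)=-96.2005° <0 so +360° → 263.7995° ≈ 263.8°

Leg 1: dist=2447.2 km, bearing=109.6°
Leg 2: dist=5009.5 km, bearing=356.9°
Leg 3: dist=8754.2 km, bearing=311.8°
Leg 4: dist=9853.5 km, bearing=134.6°
Leg 5: dist=9555.9 km, bearing=325.9°
Leg 6: dist=5372.5 km, bearing=263.8°
Total: 40992.8 km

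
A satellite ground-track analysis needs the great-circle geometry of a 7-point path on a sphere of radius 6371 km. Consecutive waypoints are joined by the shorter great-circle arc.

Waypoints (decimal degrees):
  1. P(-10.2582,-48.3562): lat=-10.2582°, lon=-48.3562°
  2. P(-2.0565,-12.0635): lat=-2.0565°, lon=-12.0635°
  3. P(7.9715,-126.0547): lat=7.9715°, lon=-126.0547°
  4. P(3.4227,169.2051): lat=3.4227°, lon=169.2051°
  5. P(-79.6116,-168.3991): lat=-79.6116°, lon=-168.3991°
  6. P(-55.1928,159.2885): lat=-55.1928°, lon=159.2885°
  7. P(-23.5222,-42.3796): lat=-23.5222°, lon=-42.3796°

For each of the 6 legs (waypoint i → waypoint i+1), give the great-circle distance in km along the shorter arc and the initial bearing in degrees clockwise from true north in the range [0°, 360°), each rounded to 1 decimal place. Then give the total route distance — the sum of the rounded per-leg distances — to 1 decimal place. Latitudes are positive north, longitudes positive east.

Leg 1: φ1=-0.1790394, φ2=-0.0358927, Δφ=0.1431467, Δλ=0.6334271 rad; a=sin²(Δφ/2)+cosφ1·cosφ2·sin²(Δλ/2)=0.1005001796; c=2·atan2(√a, √(1-a))=0.645166526; dist=6371·c=4110.356 ≈ 4110.4 km; running total=4110.4 km
Leg 1 bearing: y=sinΔλ·cosφ2=0.59152926, x=cosφ1·sinφ2-sinφ1·cosφ2·cosΔλ=0.10813284; θ=atan2(y, x)=79.6406° ≈ 79.6°
Leg 2: φ1=-0.0358927, φ2=0.1391289, Δφ=0.1750216, Δλ=-1.9895218 rad; a=sin²(Δφ/2)+cosφ1·cosφ2·sin²(Δλ/2)=0.7036923295; c=2·atan2(√a, √(1-a))=1.990384801; dist=6371·c=12680.742 ≈ 12680.7 km; running total=16791.1 km
Leg 2 bearing: y=sinΔλ·cosφ2=-0.90477988, x=cosφ1·sinφ2-sinφ1·cosφ2·cosΔλ=0.12414147; θ=atan2(y, x)=-82.1874° <0 so +360° → 277.8126° ≈ 277.8°
Leg 3: φ1=0.1391289, φ2=0.0597374, Δφ=-0.0793915, Δλ=5.1532557 rad; a=sin²(Δφ/2)+cosφ1·cosφ2·sin²(Δλ/2)=0.2849371240; c=2·atan2(√a, √(1-a))=1.126164259; dist=6371·c=7174.792 ≈ 7174.8 km; running total=23965.9 km
Leg 3 bearing: y=sinΔλ·cosφ2=-0.90276898, x=cosφ1·sinφ2-sinφ1·cosφ2·cosΔλ=0.00005231; θ=atan2(y, x)=-89.9967° <0 so +360° → 270.0033° ≈ 270.0°
Leg 4: φ1=0.0597374, φ2=-1.3894845, Δφ=-1.4492219, Δλ=-5.8923049 rad; a=sin²(Δφ/2)+cosφ1·cosφ2·sin²(Δλ/2)=0.4461507135; c=2·atan2(√a, √(1-a))=1.462888461; dist=6371·c=9320.062 ≈ 9320.1 km; running total=33286.0 km
Leg 4 bearing: y=sinΔλ·cosφ2=0.06870239, x=cosφ1·sinφ2-sinφ1·cosφ2·cosΔλ=-0.99180694; θ=atan2(y, x)=176.0375° ≈ 176.0°
Leg 5: φ1=-1.3894845, φ2=-0.9632961, Δφ=0.4261885, Δλ=5.7192275 rad; a=sin²(Δφ/2)+cosφ1·cosφ2·sin²(Δλ/2)=0.0526954962; c=2·atan2(√a, √(1-a))=0.463240889; dist=6371·c=2951.308 ≈ 2951.3 km; running total=36237.3 km
Leg 5 bearing: y=sinΔλ·cosφ2=-0.30512169, x=cosφ1·sinφ2-sinφ1·cosφ2·cosΔλ=0.32645900; θ=atan2(y, x)=-43.0651° <0 so +360° → 316.9349° ≈ 316.9°
Leg 6: φ1=-0.9632961, φ2=-0.4105398, Δφ=0.5527562, Δλ=-3.5197723 rad; a=sin²(Δφ/2)+cosφ1·cosφ2·sin²(Δλ/2)=0.5793530657; c=2·atan2(√a, √(1-a))=1.730176364; dist=6371·c=11022.954 ≈ 11023.0 km; running total=47260.3 km
Leg 6 bearing: y=sinΔλ·cosφ2=0.33854847, x=cosφ1·sinφ2-sinφ1·cosφ2·cosΔλ=-0.92746822; θ=atan2(y, x)=159.9467° ≈ 159.9°

Leg 1: dist=4110.4 km, bearing=79.6°
Leg 2: dist=12680.7 km, bearing=277.8°
Leg 3: dist=7174.8 km, bearing=270.0°
Leg 4: dist=9320.1 km, bearing=176.0°
Leg 5: dist=2951.3 km, bearing=316.9°
Leg 6: dist=11023.0 km, bearing=159.9°
Total: 47260.3 km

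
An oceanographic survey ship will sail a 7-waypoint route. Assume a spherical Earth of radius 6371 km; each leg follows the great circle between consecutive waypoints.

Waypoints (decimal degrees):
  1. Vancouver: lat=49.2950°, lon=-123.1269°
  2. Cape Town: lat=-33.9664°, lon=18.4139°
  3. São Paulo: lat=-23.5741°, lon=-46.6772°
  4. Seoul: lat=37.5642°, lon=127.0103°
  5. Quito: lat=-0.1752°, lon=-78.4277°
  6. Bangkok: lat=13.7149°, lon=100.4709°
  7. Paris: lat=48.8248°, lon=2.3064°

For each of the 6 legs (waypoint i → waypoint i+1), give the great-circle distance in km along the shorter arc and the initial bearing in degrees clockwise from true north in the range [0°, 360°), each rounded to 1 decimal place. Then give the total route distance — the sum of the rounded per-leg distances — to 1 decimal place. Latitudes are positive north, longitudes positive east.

Leg 1: dist=16445.2 km, bearing=76.1°
Leg 2: dist=6346.0 km, bearing=262.1°
Leg 3: dist=18347.3 km, bearing=19.7°
Leg 4: dist=15107.3 km, bearing=38.1°
Leg 5: dist=18504.7 km, bearing=4.6°
Leg 6: dist=9448.6 km, bearing=319.1°
Total: 84199.1 km

Leg 1: φ1=0.8603601, φ2=-0.5928255, Δφ=-1.4531856, Δλ=2.4703530 rad; a=sin²(Δφ/2)+cosφ1·cosφ2·sin²(Δλ/2)=0.9235408783; c=2·atan2(√a, √(1-a))=2.581266385; dist=6371·c=16445.248 ≈ 16445.2 km; running total=16445.2 km
Leg 1 bearing: y=sinΔλ·cosφ2=0.51582975, x=cosφ1·sinφ2-sinφ1·cosφ2·cosΔλ=0.12795379; θ=atan2(y, x)=76.0687° ≈ 76.1°
Leg 2: φ1=-0.5928255, φ2=-0.4114457, Δφ=0.1813799, Δλ=-1.1360540 rad; a=sin²(Δφ/2)+cosφ1·cosφ2·sin²(Δλ/2)=0.2281982643; c=2·atan2(√a, √(1-a))=0.996071947; dist=6371·c=6345.974 ≈ 6346.0 km; running total=22791.2 km
Leg 2 bearing: y=sinΔλ·cosφ2=-0.83128544, x=cosφ1·sinφ2-sinφ1·cosφ2·cosΔλ=-0.11601629; θ=atan2(y, x)=-97.9450° <0 so +360° → 262.0550° ≈ 262.1°
Leg 3: φ1=-0.4114457, φ2=0.6556190, Δφ=1.0670646, Δλ=3.0314187 rad; a=sin²(Δφ/2)+cosφ1·cosφ2·sin²(Δλ/2)=0.9829663162; c=2·atan2(√a, √(1-a))=2.879819564; dist=6371·c=18347.330 ≈ 18347.3 km; running total=41138.5 km
Leg 3 bearing: y=sinΔλ·cosφ2=0.08715506, x=cosφ1·sinφ2-sinφ1·cosφ2·cosΔλ=0.24367631; θ=atan2(y, x)=19.6805° ≈ 19.7°
Leg 4: φ1=0.6556190, φ2=-0.0030578, Δφ=-0.6586768, Δλ=-3.5855695 rad; a=sin²(Δφ/2)+cosφ1·cosφ2·sin²(Δλ/2)=0.8588413163; c=2·atan2(√a, √(1-a))=2.371265133; dist=6371·c=15107.330 ≈ 15107.3 km; running total=56245.8 km
Leg 4 bearing: y=sinΔλ·cosφ2=0.42953215, x=cosφ1·sinφ2-sinφ1·cosφ2·cosΔλ=0.54811839; θ=atan2(y, x)=38.0840° ≈ 38.1°
Leg 5: φ1=-0.0030578, φ2=0.2393702, Δφ=0.2424280, Δλ=3.1223696 rad; a=sin²(Δφ/2)+cosφ1·cosφ2·sin²(Δλ/2)=0.9860142226; c=2·atan2(√a, √(1-a))=2.904514870; dist=6371·c=18504.664 ≈ 18504.7 km; running total=74750.5 km
Leg 5 bearing: y=sinΔλ·cosφ2=0.01867381, x=cosφ1·sinφ2-sinφ1·cosφ2·cosΔλ=0.23411961; θ=atan2(y, x)=4.5604° ≈ 4.6°
Leg 6: φ1=0.2393702, φ2=0.8521535, Δφ=0.6127834, Δλ=-1.7132937 rad; a=sin²(Δφ/2)+cosφ1·cosφ2·sin²(Δλ/2)=0.4561869316; c=2·atan2(√a, √(1-a))=1.483057663; dist=6371·c=9448.560 ≈ 9448.6 km; running total=84199.1 km
Leg 6 bearing: y=sinΔλ·cosφ2=-0.65169082, x=cosφ1·sinφ2-sinφ1·cosφ2·cosΔλ=0.75340609; θ=atan2(y, x)=-40.8596° <0 so +360° → 319.1404° ≈ 319.1°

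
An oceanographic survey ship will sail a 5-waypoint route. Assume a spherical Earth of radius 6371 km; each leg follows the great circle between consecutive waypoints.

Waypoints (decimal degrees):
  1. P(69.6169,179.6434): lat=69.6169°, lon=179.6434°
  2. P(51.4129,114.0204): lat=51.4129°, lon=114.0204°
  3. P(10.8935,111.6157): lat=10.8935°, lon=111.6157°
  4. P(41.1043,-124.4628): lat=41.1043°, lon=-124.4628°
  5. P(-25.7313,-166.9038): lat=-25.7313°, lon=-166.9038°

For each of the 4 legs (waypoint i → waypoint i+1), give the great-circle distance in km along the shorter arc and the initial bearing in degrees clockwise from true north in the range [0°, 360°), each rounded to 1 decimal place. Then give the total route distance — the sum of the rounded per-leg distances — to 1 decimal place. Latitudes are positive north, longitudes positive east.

Leg 1: φ1=1.2150441, φ2=0.8973244, Δφ=-0.3177197, Δλ=-1.1453374 rad; a=sin²(Δφ/2)+cosφ1·cosφ2·sin²(Δλ/2)=0.0888111929; c=2·atan2(√a, √(1-a))=0.605218833; dist=6371·c=3855.849 ≈ 3855.8 km; running total=3855.8 km
Leg 1 bearing: y=sinΔλ·cosφ2=-0.56810008, x=cosφ1·sinφ2-sinφ1·cosφ2·cosΔλ=0.03094117; θ=atan2(y, x)=-86.8825° <0 so +360° → 273.1175° ≈ 273.1°
Leg 2: φ1=0.8973244, φ2=0.1901274, Δφ=-0.7071969, Δλ=-0.0419699 rad; a=sin²(Δφ/2)+cosφ1·cosφ2·sin²(Δλ/2)=0.1201766593; c=2·atan2(√a, √(1-a))=0.708026670; dist=6371·c=4510.838 ≈ 4510.8 km; running total=8366.6 km
Leg 2 bearing: y=sinΔλ·cosφ2=-0.04120154, x=cosφ1·sinφ2-sinφ1·cosφ2·cosΔλ=-0.64902955; θ=atan2(y, x)=-176.3676° <0 so +360° → 183.6324° ≈ 183.6°
Leg 3: φ1=0.1901274, φ2=0.7174054, Δφ=0.5272779, Δλ=-4.1203471 rad; a=sin²(Δφ/2)+cosφ1·cosφ2·sin²(Δλ/2)=0.6443409568; c=2·atan2(√a, √(1-a))=1.863646179; dist=6371·c=11873.290 ≈ 11873.3 km; running total=20239.9 km
Leg 3 bearing: y=sinΔλ·cosφ2=0.62526817, x=cosφ1·sinφ2-sinφ1·cosφ2·cosΔλ=0.72505342; θ=atan2(y, x)=40.7737° ≈ 40.8°
Leg 4: φ1=0.7174054, φ2=-0.4490959, Δφ=-1.1665013, Δλ=-0.7407352 rad; a=sin²(Δφ/2)+cosφ1·cosφ2·sin²(Δλ/2)=0.3922461409; c=2·atan2(√a, √(1-a))=1.353584591; dist=6371·c=8623.687 ≈ 8623.7 km; running total=28863.6 km
Leg 4 bearing: y=sinΔλ·cosφ2=-0.60791443, x=cosφ1·sinφ2-sinφ1·cosφ2·cosΔλ=-0.76419662; θ=atan2(y, x)=-141.4979° <0 so +360° → 218.5021° ≈ 218.5°

Leg 1: dist=3855.8 km, bearing=273.1°
Leg 2: dist=4510.8 km, bearing=183.6°
Leg 3: dist=11873.3 km, bearing=40.8°
Leg 4: dist=8623.7 km, bearing=218.5°
Total: 28863.6 km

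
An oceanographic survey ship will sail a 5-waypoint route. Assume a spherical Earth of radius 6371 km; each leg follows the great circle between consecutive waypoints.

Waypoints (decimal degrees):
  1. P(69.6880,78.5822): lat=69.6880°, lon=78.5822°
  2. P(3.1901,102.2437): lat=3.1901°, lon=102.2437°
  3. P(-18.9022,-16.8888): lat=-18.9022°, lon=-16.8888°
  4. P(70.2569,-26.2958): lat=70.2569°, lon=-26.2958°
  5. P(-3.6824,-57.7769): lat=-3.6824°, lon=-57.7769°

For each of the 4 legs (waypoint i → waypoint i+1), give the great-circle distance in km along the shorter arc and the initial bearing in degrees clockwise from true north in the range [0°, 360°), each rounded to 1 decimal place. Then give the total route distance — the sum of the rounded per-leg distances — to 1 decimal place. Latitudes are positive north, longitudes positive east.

Leg 1: φ1=1.2162850, φ2=0.0556777, Δφ=-1.1606073, Δλ=0.4129711 rad; a=sin²(Δφ/2)+cosφ1·cosφ2·sin²(Δλ/2)=0.3151773160; c=2·atan2(√a, √(1-a))=1.192168999; dist=6371·c=7595.309 ≈ 7595.3 km; running total=7595.3 km
Leg 1 bearing: y=sinΔλ·cosφ2=0.40071050, x=cosφ1·sinφ2-sinφ1·cosφ2·cosΔλ=-0.83832774; θ=atan2(y, x)=154.4528° ≈ 154.5°
Leg 2: φ1=0.0556777, φ2=-0.3299056, Δφ=-0.3855834, Δλ=-2.0792544 rad; a=sin²(Δφ/2)+cosφ1·cosφ2·sin²(Δλ/2)=0.7389457736; c=2·atan2(√a, √(1-a))=2.069049186; dist=6371·c=13181.912 ≈ 13181.9 km; running total=20777.2 km
Leg 2 bearing: y=sinΔλ·cosφ2=-0.82639112, x=cosφ1·sinφ2-sinφ1·cosφ2·cosΔλ=-0.29782107; θ=atan2(y, x)=-109.8185° <0 so +360° → 250.1815° ≈ 250.2°
Leg 3: φ1=-0.3299056, φ2=1.2262142, Δφ=1.5561199, Δλ=-0.1641831 rad; a=sin²(Δφ/2)+cosφ1·cosφ2·sin²(Δλ/2)=0.4948108951; c=2·atan2(√a, √(1-a))=1.560417931; dist=6371·c=9941.423 ≈ 9941.4 km; running total=30718.6 km
Leg 3 bearing: y=sinΔλ·cosφ2=-0.05521278, x=cosφ1·sinφ2-sinφ1·cosφ2·cosΔλ=0.99842067; θ=atan2(y, x)=-3.1652° <0 so +360° → 356.8348° ≈ 356.8°
Leg 4: φ1=1.2262142, φ2=-0.0642700, Δφ=-1.2904842, Δλ=-0.5494488 rad; a=sin²(Δφ/2)+cosφ1·cosφ2·sin²(Δλ/2)=0.3864811069; c=2·atan2(√a, √(1-a))=1.341761371; dist=6371·c=8548.362 ≈ 8548.4 km; running total=39267.0 km
Leg 4 bearing: y=sinΔλ·cosφ2=-0.52113911, x=cosφ1·sinφ2-sinφ1·cosφ2·cosΔλ=-0.82271980; θ=atan2(y, x)=-147.6484° <0 so +360° → 212.3516° ≈ 212.4°

Leg 1: dist=7595.3 km, bearing=154.5°
Leg 2: dist=13181.9 km, bearing=250.2°
Leg 3: dist=9941.4 km, bearing=356.8°
Leg 4: dist=8548.4 km, bearing=212.4°
Total: 39267.0 km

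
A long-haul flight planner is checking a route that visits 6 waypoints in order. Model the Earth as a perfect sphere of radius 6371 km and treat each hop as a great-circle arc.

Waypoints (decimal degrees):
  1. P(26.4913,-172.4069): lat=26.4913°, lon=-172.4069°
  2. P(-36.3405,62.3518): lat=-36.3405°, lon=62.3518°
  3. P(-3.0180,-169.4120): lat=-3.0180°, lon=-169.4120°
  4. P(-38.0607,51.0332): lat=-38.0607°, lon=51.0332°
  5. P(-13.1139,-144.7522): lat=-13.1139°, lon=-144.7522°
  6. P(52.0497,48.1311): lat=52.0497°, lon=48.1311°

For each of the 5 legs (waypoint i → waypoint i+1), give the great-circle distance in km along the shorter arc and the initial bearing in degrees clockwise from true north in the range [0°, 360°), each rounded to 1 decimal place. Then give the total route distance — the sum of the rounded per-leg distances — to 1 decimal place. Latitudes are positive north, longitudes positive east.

Leg 1: dist=14774.3 km, bearing=243.8°
Leg 2: dist=13100.6 km, bearing=117.5°
Leg 3: dist=13839.9 km, bearing=218.3°
Leg 4: dist=14091.6 km, bearing=160.7°
Leg 5: dist=15535.0 km, bearing=347.8°
Total: 71341.4 km

Leg 1: φ1=0.4623604, φ2=-0.6342614, Δφ=-1.0966218, Δλ=4.0973123 rad; a=sin²(Δφ/2)+cosφ1·cosφ2·sin²(Δλ/2)=0.8401610367; c=2·atan2(√a, √(1-a))=2.318998315; dist=6371·c=14774.338 ≈ 14774.3 km; running total=14774.3 km
Leg 1 bearing: y=sinΔλ·cosφ2=-0.65788321, x=cosφ1·sinφ2-sinφ1·cosφ2·cosΔλ=-0.32303493; θ=atan2(y, x)=-116.1520° <0 so +360° → 243.8480° ≈ 243.8°
Leg 2: φ1=-0.6342614, φ2=-0.0526740, Δφ=0.5815873, Δλ=-4.0450414 rad; a=sin²(Δφ/2)+cosφ1·cosφ2·sin²(Δλ/2)=0.7333215079; c=2·atan2(√a, √(1-a))=2.056287708; dist=6371·c=13100.609 ≈ 13100.6 km; running total=27874.9 km
Leg 2 bearing: y=sinΔλ·cosφ2=0.78437661, x=cosφ1·sinφ2-sinφ1·cosφ2·cosΔλ=-0.40865343; θ=atan2(y, x)=117.5191° ≈ 117.5°
Leg 3: φ1=-0.0526740, φ2=-0.6642845, Δφ=-0.6116105, Δλ=3.8474946 rad; a=sin²(Δφ/2)+cosφ1·cosφ2·sin²(Δλ/2)=0.7829555963; c=2·atan2(√a, √(1-a))=2.172334353; dist=6371·c=13839.942 ≈ 13839.9 km; running total=41714.8 km
Leg 3 bearing: y=sinΔλ·cosφ2=-0.51077530, x=cosφ1·sinφ2-sinφ1·cosφ2·cosΔλ=-0.64718863; θ=atan2(y, x)=-141.7187° <0 so +360° → 218.2813° ≈ 218.3°
Leg 4: φ1=-0.6642845, φ2=-0.2288807, Δφ=0.4354038, Δλ=-3.4170999 rad; a=sin²(Δφ/2)+cosφ1·cosφ2·sin²(Δλ/2)=0.7990151258; c=2·atan2(√a, √(1-a))=2.211837517; dist=6371·c=14091.617 ≈ 14091.6 km; running total=55806.4 km
Leg 4 bearing: y=sinΔλ·cosφ2=0.26494063, x=cosφ1·sinφ2-sinφ1·cosφ2·cosΔλ=-0.75641674; θ=atan2(y, x)=160.6968° ≈ 160.7°
Leg 5: φ1=-0.2288807, φ2=0.9084386, Δφ=1.1373194, Δλ=3.3664487 rad; a=sin²(Δφ/2)+cosφ1·cosφ2·sin²(Δλ/2)=0.8813865272; c=2·atan2(√a, √(1-a))=2.438386895; dist=6371·c=15534.963 ≈ 15535.0 km; running total=71341.4 km
Leg 5 bearing: y=sinΔλ·cosφ2=-0.13711911, x=cosφ1·sinφ2-sinφ1·cosφ2·cosΔλ=0.63196172; θ=atan2(y, x)=-12.2419° <0 so +360° → 347.7581° ≈ 347.8°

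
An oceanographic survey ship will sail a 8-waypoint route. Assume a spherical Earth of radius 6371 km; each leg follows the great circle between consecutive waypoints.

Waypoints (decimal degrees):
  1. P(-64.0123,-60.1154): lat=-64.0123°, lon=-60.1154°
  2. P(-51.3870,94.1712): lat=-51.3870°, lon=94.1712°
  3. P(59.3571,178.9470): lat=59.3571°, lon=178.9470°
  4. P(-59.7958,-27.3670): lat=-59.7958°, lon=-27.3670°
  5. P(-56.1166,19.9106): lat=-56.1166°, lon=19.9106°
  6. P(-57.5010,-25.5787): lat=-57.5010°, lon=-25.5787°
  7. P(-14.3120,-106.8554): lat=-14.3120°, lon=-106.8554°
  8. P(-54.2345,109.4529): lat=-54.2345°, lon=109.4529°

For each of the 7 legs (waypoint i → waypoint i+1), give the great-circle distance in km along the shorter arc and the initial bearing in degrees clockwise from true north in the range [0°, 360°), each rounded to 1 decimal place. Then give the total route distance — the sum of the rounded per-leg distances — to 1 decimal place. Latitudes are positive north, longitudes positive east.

Leg 1: dist=6990.9 km, bearing=162.3°
Leg 2: dist=14459.7 km, bearing=41.5°
Leg 3: dist=18542.3 km, bearing=103.2°
Leg 4: dist=2758.0 km, bearing=102.5°
Leg 5: dist=2721.2 km, bearing=247.7°
Leg 6: dist=8150.0 km, bearing=269.5°
Leg 7: dist=11655.5 km, bearing=201.0°
Total: 65277.6 km

Leg 1: φ1=-1.1172254, φ2=-0.8968723, Δφ=0.2203531, Δλ=2.6928092 rad; a=sin²(Δφ/2)+cosφ1·cosφ2·sin²(Δλ/2)=0.2719989299; c=2·atan2(√a, √(1-a))=1.097298410; dist=6371·c=6990.888 ≈ 6990.9 km; running total=6990.9 km
Leg 1 bearing: y=sinΔλ·cosφ2=0.27075945, x=cosφ1·sinφ2-sinφ1·cosφ2·cosΔλ=-0.84779205; θ=atan2(y, x)=162.2881° ≈ 162.3°
Leg 2: φ1=-0.8968723, φ2=1.0359768, Δφ=1.9328492, Δλ=1.4796168 rad; a=sin²(Δφ/2)+cosφ1·cosφ2·sin²(Δλ/2)=0.8216530470; c=2·atan2(√a, √(1-a))=2.269605053; dist=6371·c=14459.654 ≈ 14459.7 km; running total=21450.6 km
Leg 2 bearing: y=sinΔλ·cosφ2=0.50756853, x=cosφ1·sinφ2-sinφ1·cosφ2·cosΔλ=0.57317664; θ=atan2(y, x)=41.5260° ≈ 41.5°
Leg 3: φ1=1.0359768, φ2=-1.0436336, Δφ=-2.0796104, Δλ=-3.6008586 rad; a=sin²(Δφ/2)+cosφ1·cosφ2·sin²(Δλ/2)=0.9867002757; c=2·atan2(√a, √(1-a))=2.910429447; dist=6371·c=18542.346 ≈ 18542.3 km; running total=39992.9 km
Leg 3 bearing: y=sinΔλ·cosφ2=0.22301191, x=cosφ1·sinφ2-sinφ1·cosφ2·cosΔλ=-0.05250765; θ=atan2(y, x)=103.2489° ≈ 103.2°
Leg 4: φ1=-1.0436336, φ2=-0.9794194, Δφ=0.0642142, Δλ=0.8251498 rad; a=sin²(Δφ/2)+cosφ1·cosφ2·sin²(Δλ/2)=0.0461237066; c=2·atan2(√a, √(1-a))=0.432900994; dist=6371·c=2758.012 ≈ 2758.0 km; running total=42750.9 km
Leg 4 bearing: y=sinΔλ·cosφ2=0.40957043, x=cosφ1·sinφ2-sinφ1·cosφ2·cosΔλ=-0.09075958; θ=atan2(y, x)=102.4947° ≈ 102.5°
Leg 5: φ1=-0.9794194, φ2=-1.0035818, Δφ=-0.0241623, Δλ=-0.7939381 rad; a=sin²(Δφ/2)+cosφ1·cosφ2·sin²(Δλ/2)=0.0449206405; c=2·atan2(√a, √(1-a))=0.427129287; dist=6371·c=2721.241 ≈ 2721.2 km; running total=45472.1 km
Leg 5 bearing: y=sinΔλ·cosφ2=-0.38314835, x=cosφ1·sinφ2-sinφ1·cosφ2·cosΔλ=-0.15750697; θ=atan2(y, x)=-112.3469° <0 so +360° → 247.6531° ≈ 247.7°
Leg 6: φ1=-1.0035818, φ2=-0.2497915, Δφ=0.7537903, Δλ=-1.4185460 rad; a=sin²(Δφ/2)+cosφ1·cosφ2·sin²(Δλ/2)=0.3562762726; c=2·atan2(√a, √(1-a))=1.279235577; dist=6371·c=8150.010 ≈ 8150.0 km; running total=53622.1 km
Leg 6 bearing: y=sinΔλ·cosφ2=-0.95775529, x=cosφ1·sinφ2-sinφ1·cosφ2·cosΔλ=-0.00887525; θ=atan2(y, x)=-90.5309° <0 so +360° → 269.4691° ≈ 269.5°
Leg 7: φ1=-0.2497915, φ2=-0.9465706, Δφ=-0.6967791, Δλ=3.7752920 rad; a=sin²(Δφ/2)+cosφ1·cosφ2·sin²(Δλ/2)=0.6278944341; c=2·atan2(√a, √(1-a))=1.829459957; dist=6371·c=11655.489 ≈ 11655.5 km; running total=65277.6 km
Leg 7 bearing: y=sinΔλ·cosφ2=-0.34608170, x=cosφ1·sinφ2-sinφ1·cosφ2·cosΔλ=-0.90266246; θ=atan2(y, x)=-159.0231° <0 so +360° → 200.9769° ≈ 201.0°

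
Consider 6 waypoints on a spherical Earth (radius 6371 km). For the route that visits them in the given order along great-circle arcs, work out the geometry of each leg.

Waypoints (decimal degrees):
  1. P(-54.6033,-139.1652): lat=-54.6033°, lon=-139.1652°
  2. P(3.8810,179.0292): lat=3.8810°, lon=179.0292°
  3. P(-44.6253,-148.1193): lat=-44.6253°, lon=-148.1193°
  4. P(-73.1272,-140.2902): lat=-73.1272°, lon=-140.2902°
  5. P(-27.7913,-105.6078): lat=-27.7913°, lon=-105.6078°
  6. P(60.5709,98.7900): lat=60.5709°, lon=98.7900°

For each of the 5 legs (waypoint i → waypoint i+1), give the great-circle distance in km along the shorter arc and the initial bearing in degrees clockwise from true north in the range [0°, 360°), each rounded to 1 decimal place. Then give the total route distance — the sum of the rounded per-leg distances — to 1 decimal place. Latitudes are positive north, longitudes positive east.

Leg 1: φ1=-0.9530074, φ2=0.0677362, Δφ=1.0207436, Δλ=5.5535399 rad; a=sin²(Δφ/2)+cosφ1·cosφ2·sin²(Δλ/2)=0.3121981959; c=2·atan2(√a, √(1-a))=1.185748342; dist=6371·c=7554.403 ≈ 7554.4 km; running total=7554.4 km
Leg 1 bearing: y=sinΔλ·cosφ2=-0.66507666, x=cosφ1·sinφ2-sinφ1·cosφ2·cosΔλ=0.64544169; θ=atan2(y, x)=-45.8584° <0 so +360° → 314.1416° ≈ 314.1°
Leg 2: φ1=0.0677362, φ2=-0.7788584, Δφ=-0.8465946, Δλ=-5.7098185 rad; a=sin²(Δφ/2)+cosφ1·cosφ2·sin²(Δλ/2)=0.2255096849; c=2·atan2(√a, √(1-a))=0.989652161; dist=6371·c=6305.074 ≈ 6305.1 km; running total=13859.5 km
Leg 2 bearing: y=sinΔλ·cosφ2=0.38607993, x=cosφ1·sinφ2-sinφ1·cosφ2·cosΔλ=-0.74132486; θ=atan2(y, x)=152.4896° ≈ 152.5°
Leg 3: φ1=-0.7788584, φ2=-1.2763104, Δφ=-0.4974520, Δλ=0.1366436 rad; a=sin²(Δφ/2)+cosφ1·cosφ2·sin²(Δλ/2)=0.0615621163; c=2·atan2(√a, √(1-a))=0.501472270; dist=6371·c=3194.880 ≈ 3194.9 km; running total=17054.4 km
Leg 3 bearing: y=sinΔλ·cosφ2=0.03953721, x=cosφ1·sinφ2-sinφ1·cosφ2·cosΔλ=-0.47908840; θ=atan2(y, x)=175.2823° ≈ 175.3°
Leg 4: φ1=-1.2763104, φ2=-0.4850497, Δφ=0.7912607, Δλ=0.6053221 rad; a=sin²(Δφ/2)+cosφ1·cosφ2·sin²(Δλ/2)=0.1713368467; c=2·atan2(√a, √(1-a))=0.853530946; dist=6371·c=5437.846 ≈ 5437.8 km; running total=22492.2 km
Leg 4 bearing: y=sinΔλ·cosφ2=0.50339071, x=cosφ1·sinφ2-sinφ1·cosφ2·cosΔλ=0.56082076; θ=atan2(y, x)=41.9110° ≈ 41.9°
Leg 5: φ1=-0.4850497, φ2=1.0571616, Δφ=1.5422113, Δλ=3.5674146 rad; a=sin²(Δφ/2)+cosφ1·cosφ2·sin²(Δλ/2)=0.9009715807; c=2·atan2(√a, √(1-a))=2.501337176; dist=6371·c=15936.019 ≈ 15936.0 km; running total=38428.2 km
Leg 5 bearing: y=sinΔλ·cosφ2=-0.20296010, x=cosφ1·sinφ2-sinφ1·cosφ2·cosΔλ=0.56186686; θ=atan2(y, x)=-19.8610° <0 so +360° → 340.1390° ≈ 340.1°

Leg 1: dist=7554.4 km, bearing=314.1°
Leg 2: dist=6305.1 km, bearing=152.5°
Leg 3: dist=3194.9 km, bearing=175.3°
Leg 4: dist=5437.8 km, bearing=41.9°
Leg 5: dist=15936.0 km, bearing=340.1°
Total: 38428.2 km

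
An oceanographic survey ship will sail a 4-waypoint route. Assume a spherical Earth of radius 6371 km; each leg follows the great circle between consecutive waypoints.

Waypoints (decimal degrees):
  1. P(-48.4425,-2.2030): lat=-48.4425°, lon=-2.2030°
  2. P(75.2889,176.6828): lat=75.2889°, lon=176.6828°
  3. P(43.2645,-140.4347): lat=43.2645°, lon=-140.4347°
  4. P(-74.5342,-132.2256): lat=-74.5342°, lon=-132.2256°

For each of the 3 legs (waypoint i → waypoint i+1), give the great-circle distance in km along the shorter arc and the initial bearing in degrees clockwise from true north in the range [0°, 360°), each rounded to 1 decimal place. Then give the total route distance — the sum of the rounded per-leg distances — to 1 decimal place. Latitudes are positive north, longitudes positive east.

Leg 1: φ1=-0.8454811, φ2=1.3140392, Δφ=2.1595203, Δλ=3.1221462 rad; a=sin²(Δφ/2)+cosφ1·cosφ2·sin²(Δλ/2)=0.9460942693; c=2·atan2(√a, √(1-a))=2.672964055; dist=6371·c=17029.454 ≈ 17029.5 km; running total=17029.5 km
Leg 1 bearing: y=sinΔλ·cosφ2=0.00493803, x=cosφ1·sinφ2-sinφ1·cosφ2·cosΔλ=0.45163617; θ=atan2(y, x)=0.6264° ≈ 0.6°
Leg 2: φ1=1.3140392, φ2=0.7551080, Δφ=-0.5589312, Δλ=-5.5347445 rad; a=sin²(Δφ/2)+cosφ1·cosφ2·sin²(Δλ/2)=0.1007990053; c=2·atan2(√a, √(1-a))=0.646159751; dist=6371·c=4116.684 ≈ 4116.7 km; running total=21146.2 km
Leg 2 bearing: y=sinΔλ·cosφ2=0.49553631, x=cosφ1·sinφ2-sinφ1·cosφ2·cosΔλ=-0.34204974; θ=atan2(y, x)=124.6158° ≈ 124.6°
Leg 3: φ1=0.7551080, φ2=-1.3008672, Δφ=-2.0559752, Δλ=0.1432758 rad; a=sin²(Δφ/2)+cosφ1·cosφ2·sin²(Δλ/2)=0.7341781288; c=2·atan2(√a, √(1-a))=2.058225780; dist=6371·c=13112.956 ≈ 13113.0 km; running total=34259.2 km
Leg 3 bearing: y=sinΔλ·cosφ2=0.03807580, x=cosφ1·sinφ2-sinφ1·cosφ2·cosΔλ=-0.88271890; θ=atan2(y, x)=177.5301° ≈ 177.5°

Leg 1: dist=17029.5 km, bearing=0.6°
Leg 2: dist=4116.7 km, bearing=124.6°
Leg 3: dist=13113.0 km, bearing=177.5°
Total: 34259.2 km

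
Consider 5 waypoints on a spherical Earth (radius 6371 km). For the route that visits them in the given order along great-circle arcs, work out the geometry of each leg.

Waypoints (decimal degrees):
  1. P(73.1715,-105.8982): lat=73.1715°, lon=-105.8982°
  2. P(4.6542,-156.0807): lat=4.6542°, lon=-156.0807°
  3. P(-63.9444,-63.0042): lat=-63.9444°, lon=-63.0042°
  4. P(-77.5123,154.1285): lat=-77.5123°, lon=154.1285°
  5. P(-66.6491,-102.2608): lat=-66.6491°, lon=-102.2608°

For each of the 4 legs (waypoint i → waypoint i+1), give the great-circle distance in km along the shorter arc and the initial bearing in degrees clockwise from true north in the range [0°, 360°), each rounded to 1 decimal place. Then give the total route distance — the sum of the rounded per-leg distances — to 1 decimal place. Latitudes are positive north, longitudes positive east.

Leg 1: dist=8315.7 km, bearing=232.5°
Leg 2: dist=10622.6 km, bearing=153.9°
Leg 3: dist=4084.9 km, bearing=192.6°
Leg 4: dist=3203.7 km, bearing=126.9°
Total: 26226.9 km

Leg 1: φ1=1.2770836, φ2=0.0812311, Δφ=-1.1958525, Δλ=-0.8758499 rad; a=sin²(Δφ/2)+cosφ1·cosφ2·sin²(Δλ/2)=0.3687797795; c=2·atan2(√a, √(1-a))=1.305245900; dist=6371·c=8315.722 ≈ 8315.7 km; running total=8315.7 km
Leg 1 bearing: y=sinΔλ·cosφ2=-0.76555526, x=cosφ1·sinφ2-sinφ1·cosφ2·cosΔλ=-0.58740970; θ=atan2(y, x)=-127.4990° <0 so +360° → 232.5010° ≈ 232.5°
Leg 2: φ1=0.0812311, φ2=-1.1160403, Δφ=-1.1972714, Δλ=1.6244914 rad; a=sin²(Δφ/2)+cosφ1·cosφ2·sin²(Δλ/2)=0.5481956714; c=2·atan2(√a, √(1-a))=1.667337564; dist=6371·c=10622.608 ≈ 10622.6 km; running total=18938.3 km
Leg 2 bearing: y=sinΔλ·cosφ2=0.43861008, x=cosφ1·sinφ2-sinφ1·cosφ2·cosΔλ=-0.89349309; θ=atan2(y, x)=153.8539° ≈ 153.9°
Leg 3: φ1=-1.1160403, φ2=-1.3528448, Δφ=-0.2368045, Δλ=3.7896805 rad; a=sin²(Δφ/2)+cosφ1·cosφ2·sin²(Δλ/2)=0.0993024127; c=2·atan2(√a, √(1-a))=0.641172200; dist=6371·c=4084.908 ≈ 4084.9 km; running total=23023.2 km
Leg 3 bearing: y=sinΔλ·cosφ2=-0.13053008, x=cosφ1·sinφ2-sinφ1·cosφ2·cosΔλ=-0.58371883; θ=atan2(y, x)=-167.3950° <0 so +360° → 192.6050° ≈ 192.6°
Leg 4: φ1=-1.3528448, φ2=-1.1632462, Δφ=0.1895986, Δλ=-4.4748375 rad; a=sin²(Δφ/2)+cosφ1·cosφ2·sin²(Δλ/2)=0.0618968515; c=2·atan2(√a, √(1-a))=0.502863155; dist=6371·c=3203.741 ≈ 3203.7 km; running total=26226.9 km
Leg 4 bearing: y=sinΔλ·cosφ2=0.38523028, x=cosφ1·sinφ2-sinφ1·cosφ2·cosΔλ=-0.28958618; θ=atan2(y, x)=126.9330° ≈ 126.9°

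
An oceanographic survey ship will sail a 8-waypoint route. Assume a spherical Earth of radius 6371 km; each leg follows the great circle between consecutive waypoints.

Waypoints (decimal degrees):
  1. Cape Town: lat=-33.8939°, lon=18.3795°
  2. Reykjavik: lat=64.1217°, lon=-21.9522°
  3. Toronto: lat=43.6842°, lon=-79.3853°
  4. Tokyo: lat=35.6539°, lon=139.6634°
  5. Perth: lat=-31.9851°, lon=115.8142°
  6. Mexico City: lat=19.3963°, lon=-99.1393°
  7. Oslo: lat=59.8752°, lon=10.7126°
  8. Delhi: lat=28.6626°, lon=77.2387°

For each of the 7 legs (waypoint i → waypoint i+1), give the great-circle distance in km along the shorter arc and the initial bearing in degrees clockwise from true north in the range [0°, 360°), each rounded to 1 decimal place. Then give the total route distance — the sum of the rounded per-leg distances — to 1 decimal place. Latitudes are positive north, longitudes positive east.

Leg 1: φ1=-0.5915602, φ2=1.1191348, Δφ=1.7106949, Δλ=-0.7039210 rad; a=sin²(Δφ/2)+cosφ1·cosφ2·sin²(Δλ/2)=0.6127781183; c=2·atan2(√a, √(1-a))=1.798310275; dist=6371·c=11457.035 ≈ 11457.0 km; running total=11457.0 km
Leg 1 bearing: y=sinΔλ·cosφ2=-0.28248268, x=cosφ1·sinφ2-sinφ1·cosφ2·cosΔλ=0.93237756; θ=atan2(y, x)=-16.8552° <0 so +360° → 343.1448° ≈ 343.1°
Leg 2: φ1=1.1191348, φ2=0.7624331, Δφ=-0.3567017, Δλ=-1.0023967 rad; a=sin²(Δφ/2)+cosφ1·cosφ2·sin²(Δλ/2)=0.1043389197; c=2·atan2(√a, √(1-a))=0.657827830; dist=6371·c=4191.021 ≈ 4191.0 km; running total=15648.0 km
Leg 2 bearing: y=sinΔλ·cosφ2=-0.60945087, x=cosφ1·sinφ2-sinφ1·cosφ2·cosΔλ=-0.04877376; θ=atan2(y, x)=-94.5756° <0 so +360° → 265.4244° ≈ 265.4°
Leg 3: φ1=0.7624331, φ2=0.6222779, Δφ=-0.1401552, Δλ=3.8231210 rad; a=sin²(Δφ/2)+cosφ1·cosφ2·sin²(Δλ/2)=0.5268744097; c=2·atan2(√a, √(1-a))=1.624571059; dist=6371·c=10350.142 ≈ 10350.1 km; running total=25998.1 km
Leg 3 bearing: y=sinΔλ·cosφ2=-0.51189258, x=cosφ1·sinφ2-sinφ1·cosφ2·cosΔλ=0.85736634; θ=atan2(y, x)=-30.8394° <0 so +360° → 329.1606° ≈ 329.2°
Leg 4: φ1=0.6222779, φ2=-0.5582453, Δφ=-1.1805233, Δλ=-0.4162471 rad; a=sin²(Δφ/2)+cosφ1·cosφ2·sin²(Δλ/2)=0.3392037627; c=2·atan2(√a, √(1-a))=1.243385503; dist=6371·c=7921.609 ≈ 7921.6 km; running total=33919.7 km
Leg 4 bearing: y=sinΔλ·cosφ2=-0.34294769, x=cosφ1·sinφ2-sinφ1·cosφ2·cosΔλ=-0.88259003; θ=atan2(y, x)=-158.7654° <0 so +360° → 201.2346° ≈ 201.2°
Leg 5: φ1=-0.5582453, φ2=0.3385293, Δφ=0.8967746, Δλ=-3.7516463 rad; a=sin²(Δφ/2)+cosφ1·cosφ2·sin²(Δλ/2)=0.9158224249; c=2·atan2(√a, √(1-a))=2.552859525; dist=6371·c=16264.268 ≈ 16264.3 km; running total=50184.0 km
Leg 5 bearing: y=sinΔλ·cosφ2=0.54039534, x=cosφ1·sinφ2-sinφ1·cosφ2·cosΔλ=-0.12782691; θ=atan2(y, x)=103.3083° ≈ 103.3°
Leg 6: φ1=0.3385293, φ2=1.0450194, Δφ=0.7064901, Δλ=1.9172773 rad; a=sin²(Δφ/2)+cosφ1·cosφ2·sin²(Δλ/2)=0.4367585738; c=2·atan2(√a, √(1-a))=1.443973780; dist=6371·c=9199.557 ≈ 9199.6 km; running total=59383.6 km
Leg 6 bearing: y=sinΔλ·cosφ2=0.47205991, x=cosφ1·sinφ2-sinφ1·cosφ2·cosΔλ=0.87244572; θ=atan2(y, x)=28.4168° ≈ 28.4°
Leg 7: φ1=1.0450194, φ2=0.5002567, Δφ=-0.5447626, Δλ=1.1610995 rad; a=sin²(Δφ/2)+cosφ1·cosφ2·sin²(Δλ/2)=0.2048574424; c=2·atan2(√a, √(1-a))=0.939384314; dist=6371·c=5984.817 ≈ 5984.8 km; running total=65368.4 km
Leg 7 bearing: y=sinΔλ·cosφ2=0.80484232, x=cosφ1·sinφ2-sinφ1·cosφ2·cosΔλ=-0.06158179; θ=atan2(y, x)=94.3754° ≈ 94.4°

Leg 1: dist=11457.0 km, bearing=343.1°
Leg 2: dist=4191.0 km, bearing=265.4°
Leg 3: dist=10350.1 km, bearing=329.2°
Leg 4: dist=7921.6 km, bearing=201.2°
Leg 5: dist=16264.3 km, bearing=103.3°
Leg 6: dist=9199.6 km, bearing=28.4°
Leg 7: dist=5984.8 km, bearing=94.4°
Total: 65368.4 km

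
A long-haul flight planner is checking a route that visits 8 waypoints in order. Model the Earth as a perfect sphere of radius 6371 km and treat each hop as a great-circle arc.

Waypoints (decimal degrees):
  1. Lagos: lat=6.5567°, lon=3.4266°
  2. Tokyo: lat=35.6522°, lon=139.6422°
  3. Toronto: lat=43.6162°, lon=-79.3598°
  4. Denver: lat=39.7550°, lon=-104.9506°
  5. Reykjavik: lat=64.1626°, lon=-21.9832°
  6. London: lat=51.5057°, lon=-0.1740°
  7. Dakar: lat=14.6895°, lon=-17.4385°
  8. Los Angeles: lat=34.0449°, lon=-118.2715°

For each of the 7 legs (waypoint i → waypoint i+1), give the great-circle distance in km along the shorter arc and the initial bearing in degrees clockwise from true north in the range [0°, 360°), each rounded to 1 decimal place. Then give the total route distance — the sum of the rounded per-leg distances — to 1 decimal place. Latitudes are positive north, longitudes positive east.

Leg 1: dist=13463.5 km, bearing=41.0°
Leg 2: dist=10358.7 km, bearing=27.2°
Leg 3: dist=2159.0 km, bearing=267.4°
Leg 4: dist=5774.6 km, bearing=33.3°
Leg 5: dist=1890.8 km, bearing=127.7°
Leg 6: dist=4374.0 km, bearing=206.9°
Leg 7: dist=10062.8 km, bearing=305.5°
Total: 48083.4 km

Leg 1: φ1=0.1144360, φ2=0.6222483, Δφ=0.5078123, Δλ=2.3774107 rad; a=sin²(Δφ/2)+cosφ1·cosφ2·sin²(Δλ/2)=0.7581209065; c=2·atan2(√a, √(1-a))=2.113253309; dist=6371·c=13463.537 ≈ 13463.5 km; running total=13463.5 km
Leg 1 bearing: y=sinΔλ·cosφ2=0.56225513, x=cosφ1·sinφ2-sinφ1·cosφ2·cosΔλ=0.64603681; θ=atan2(y, x)=41.0335° ≈ 41.0°
Leg 2: φ1=0.6222483, φ2=0.7612463, Δφ=0.1389980, Δλ=-3.8223060 rad; a=sin²(Δφ/2)+cosφ1·cosφ2·sin²(Δλ/2)=0.5275472984; c=2·atan2(√a, √(1-a))=1.625918834; dist=6371·c=10358.729 ≈ 10358.7 km; running total=23822.2 km
Leg 2 bearing: y=sinΔλ·cosφ2=0.45563303, x=cosφ1·sinφ2-sinφ1·cosφ2·cosΔλ=0.88846110; θ=atan2(y, x)=27.1503° ≈ 27.2°
Leg 3: φ1=0.7612463, φ2=0.6938556, Δφ=-0.0673907, Δλ=-0.4466437 rad; a=sin²(Δφ/2)+cosφ1·cosφ2·sin²(Δλ/2)=0.0284348282; c=2·atan2(√a, √(1-a))=0.338871685; dist=6371·c=2158.952 ≈ 2159.0 km; running total=25981.2 km
Leg 3 bearing: y=sinΔλ·cosφ2=-0.33207016, x=cosφ1·sinφ2-sinφ1·cosφ2·cosΔλ=-0.01531556; θ=atan2(y, x)=-92.6407° <0 so +360° → 267.3593° ≈ 267.4°
Leg 4: φ1=0.6938556, φ2=1.1198486, Δφ=0.4259930, Δλ=1.4480543 rad; a=sin²(Δφ/2)+cosφ1·cosφ2·sin²(Δλ/2)=0.1917003856; c=2·atan2(√a, √(1-a))=0.906380631; dist=6371·c=5774.551 ≈ 5774.6 km; running total=31755.8 km
Leg 4 bearing: y=sinΔλ·cosφ2=0.43253988, x=cosφ1·sinφ2-sinφ1·cosφ2·cosΔλ=0.65781049; θ=atan2(y, x)=33.3267° ≈ 33.3°
Leg 5: φ1=1.1198486, φ2=0.8989440, Δφ=-0.2209046, Δλ=0.3806423 rad; a=sin²(Δφ/2)+cosφ1·cosφ2·sin²(Δλ/2)=0.0218580774; c=2·atan2(√a, √(1-a))=0.296777485; dist=6371·c=1890.769 ≈ 1890.8 km; running total=33646.6 km
Leg 5 bearing: y=sinΔλ·cosφ2=0.23124579, x=cosφ1·sinφ2-sinφ1·cosφ2·cosΔλ=-0.17901562; θ=atan2(y, x)=127.7447° ≈ 127.7°
Leg 6: φ1=0.8989440, φ2=0.2563801, Δφ=-0.6425639, Δλ=-0.3013224 rad; a=sin²(Δφ/2)+cosφ1·cosφ2·sin²(Δλ/2)=0.1132826820; c=2·atan2(√a, √(1-a))=0.686554477; dist=6371·c=4374.039 ≈ 4374.0 km; running total=38020.6 km
Leg 6 bearing: y=sinΔλ·cosφ2=-0.28708267, x=cosφ1·sinφ2-sinφ1·cosφ2·cosΔλ=-0.56513928; θ=atan2(y, x)=-153.0701° <0 so +360° → 206.9299° ≈ 206.9°
Leg 7: φ1=0.2563801, φ2=0.5941956, Δφ=0.3378155, Δλ=-1.7598678 rad; a=sin²(Δφ/2)+cosφ1·cosφ2·sin²(Δλ/2)=0.5043386438; c=2·atan2(√a, √(1-a))=1.579473723; dist=6371·c=10062.827 ≈ 10062.8 km; running total=48083.4 km
Leg 7 bearing: y=sinΔλ·cosφ2=-0.81383278, x=cosφ1·sinφ2-sinφ1·cosφ2·cosΔλ=0.58103435; θ=atan2(y, x)=-54.4751° <0 so +360° → 305.5249° ≈ 305.5°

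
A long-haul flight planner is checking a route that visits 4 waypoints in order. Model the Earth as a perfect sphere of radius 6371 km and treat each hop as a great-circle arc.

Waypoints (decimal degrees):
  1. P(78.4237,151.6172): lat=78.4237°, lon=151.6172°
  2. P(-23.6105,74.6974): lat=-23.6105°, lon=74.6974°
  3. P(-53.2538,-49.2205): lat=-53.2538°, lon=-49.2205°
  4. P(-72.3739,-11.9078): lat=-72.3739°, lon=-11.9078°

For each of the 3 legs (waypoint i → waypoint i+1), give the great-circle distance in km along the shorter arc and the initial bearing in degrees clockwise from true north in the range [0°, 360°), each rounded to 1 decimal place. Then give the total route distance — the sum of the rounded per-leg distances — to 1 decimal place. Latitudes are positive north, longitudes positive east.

Leg 1: φ1=1.3687518, φ2=-0.4120810, Δφ=-1.7808327, Δλ=-1.3425038 rad; a=sin²(Δφ/2)+cosφ1·cosφ2·sin²(Δλ/2)=0.6753781634; c=2·atan2(√a, √(1-a))=1.929174947; dist=6371·c=12290.774 ≈ 12290.8 km; running total=12290.8 km
Leg 1 bearing: y=sinΔλ·cosφ2=-0.89251552, x=cosφ1·sinφ2-sinφ1·cosφ2·cosΔλ=-0.28352434; θ=atan2(y, x)=-107.6234° <0 so +360° → 252.3766° ≈ 252.4°
Leg 2: φ1=-0.4120810, φ2=-0.9294541, Δφ=-0.5173732, Δλ=-2.1627754 rad; a=sin²(Δφ/2)+cosφ1·cosφ2·sin²(Δλ/2)=0.4924803308; c=2·atan2(√a, √(1-a))=1.555756421; dist=6371·c=9911.724 ≈ 9911.7 km; running total=22202.5 km
Leg 2 bearing: y=sinΔλ·cosφ2=-0.49646839, x=cosφ1·sinφ2-sinφ1·cosφ2·cosΔλ=-0.86792451; θ=atan2(y, x)=-150.2297° <0 so +360° → 209.7703° ≈ 209.8°
Leg 3: φ1=-0.9294541, φ2=-1.2631628, Δφ=-0.3337087, Δλ=0.6512295 rad; a=sin²(Δφ/2)+cosφ1·cosφ2·sin²(Δλ/2)=0.0461210504; c=2·atan2(√a, √(1-a))=0.432888330; dist=6371·c=2757.932 ≈ 2757.9 km; running total=24960.4 km
Leg 3 bearing: y=sinΔλ·cosφ2=0.18354914, x=cosφ1·sinφ2-sinφ1·cosφ2·cosΔλ=-0.37720725; θ=atan2(y, x)=154.0524° ≈ 154.1°

Leg 1: dist=12290.8 km, bearing=252.4°
Leg 2: dist=9911.7 km, bearing=209.8°
Leg 3: dist=2757.9 km, bearing=154.1°
Total: 24960.4 km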